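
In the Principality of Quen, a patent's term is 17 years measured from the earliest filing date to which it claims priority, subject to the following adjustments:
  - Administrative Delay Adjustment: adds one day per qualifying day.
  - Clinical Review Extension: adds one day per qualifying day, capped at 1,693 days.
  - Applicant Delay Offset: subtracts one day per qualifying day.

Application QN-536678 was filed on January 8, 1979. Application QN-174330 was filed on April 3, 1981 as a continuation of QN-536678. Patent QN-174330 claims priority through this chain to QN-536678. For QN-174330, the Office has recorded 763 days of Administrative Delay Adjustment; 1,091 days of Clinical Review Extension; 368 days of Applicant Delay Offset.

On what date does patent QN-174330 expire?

2000-02-02

Earliest priority filing: 8 January 1979.
Base term: 8 January 1979 + 17 years → 8 January 1996.
Administrative Delay Adjustment: +763 days → 9 February 1998.
Clinical Review Extension: 1091 days (within the 1693-day cap) → +1091 days → 4 February 2001.
Applicant Delay Offset: −368 days → 2 February 2000.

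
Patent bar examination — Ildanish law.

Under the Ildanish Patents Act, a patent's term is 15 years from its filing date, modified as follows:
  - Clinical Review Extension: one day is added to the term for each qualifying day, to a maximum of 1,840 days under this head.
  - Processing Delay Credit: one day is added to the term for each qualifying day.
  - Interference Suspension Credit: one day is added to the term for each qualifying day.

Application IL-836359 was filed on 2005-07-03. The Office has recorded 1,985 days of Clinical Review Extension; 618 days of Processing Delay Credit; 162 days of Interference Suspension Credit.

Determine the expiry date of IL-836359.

2027-09-05

Base term: filing date + 15 years → 3 July 2020.
Clinical Review Extension: 1985 days claimed exceeds the 1840-day cap, so +1840 days → 17 July 2025.
Processing Delay Credit: +618 days → 27 March 2027.
Interference Suspension Credit: +162 days → 5 September 2027.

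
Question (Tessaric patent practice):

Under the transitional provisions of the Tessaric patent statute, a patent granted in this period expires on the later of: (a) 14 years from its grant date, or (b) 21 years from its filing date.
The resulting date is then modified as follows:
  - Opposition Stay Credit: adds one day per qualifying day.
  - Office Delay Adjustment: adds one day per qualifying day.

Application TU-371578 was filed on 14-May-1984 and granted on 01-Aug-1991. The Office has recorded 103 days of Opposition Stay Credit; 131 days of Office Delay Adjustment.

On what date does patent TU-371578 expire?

2006-03-23

(a) grant + 14 years → 1 August 2005.
(b) filing + 21 years → 14 May 2005.
Later of the two: 1 August 2005.
Opposition Stay Credit: +103 days → 12 November 2005.
Office Delay Adjustment: +131 days → 23 March 2006.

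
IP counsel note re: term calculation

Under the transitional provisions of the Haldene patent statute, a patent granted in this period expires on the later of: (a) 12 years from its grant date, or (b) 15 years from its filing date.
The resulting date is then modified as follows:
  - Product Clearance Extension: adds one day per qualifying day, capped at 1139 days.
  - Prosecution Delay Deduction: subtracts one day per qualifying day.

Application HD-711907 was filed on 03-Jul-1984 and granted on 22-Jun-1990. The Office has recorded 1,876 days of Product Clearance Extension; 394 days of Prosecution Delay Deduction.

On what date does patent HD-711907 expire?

(a) grant + 12 years → 22 June 2002.
(b) filing + 15 years → 3 July 1999.
Later of the two: 22 June 2002.
Product Clearance Extension: 1876 days claimed exceeds the 1139-day cap, so +1139 days → 4 August 2005.
Prosecution Delay Deduction: −394 days → 6 July 2004.

2004-07-06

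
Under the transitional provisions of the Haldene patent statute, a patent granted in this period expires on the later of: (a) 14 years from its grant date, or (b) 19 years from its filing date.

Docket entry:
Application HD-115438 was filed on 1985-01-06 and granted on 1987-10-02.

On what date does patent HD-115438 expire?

January 6, 2004

(a) grant + 14 years → 2 October 2001.
(b) filing + 19 years → 6 January 2004.
Later of the two: 6 January 2004.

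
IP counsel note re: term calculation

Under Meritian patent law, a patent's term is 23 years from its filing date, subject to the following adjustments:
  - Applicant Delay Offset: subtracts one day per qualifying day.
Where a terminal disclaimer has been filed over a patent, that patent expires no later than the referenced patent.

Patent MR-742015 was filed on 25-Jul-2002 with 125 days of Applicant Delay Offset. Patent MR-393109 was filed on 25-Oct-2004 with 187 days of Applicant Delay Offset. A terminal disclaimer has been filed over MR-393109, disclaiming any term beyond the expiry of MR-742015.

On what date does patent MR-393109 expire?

Natural term of MR-393109:
  Base: filing + 23 years → 25 October 2027.
  Applicant Delay Offset: −187 days → 21 April 2027.
Expiry of referenced patent MR-742015:
  Base: filing + 23 years → 25 July 2025.
  Applicant Delay Offset: −125 days → 22 March 2025.
Terminal disclaimer: MR-393109 expires on the earlier of 21 April 2027 and 22 March 2025.

2025-03-22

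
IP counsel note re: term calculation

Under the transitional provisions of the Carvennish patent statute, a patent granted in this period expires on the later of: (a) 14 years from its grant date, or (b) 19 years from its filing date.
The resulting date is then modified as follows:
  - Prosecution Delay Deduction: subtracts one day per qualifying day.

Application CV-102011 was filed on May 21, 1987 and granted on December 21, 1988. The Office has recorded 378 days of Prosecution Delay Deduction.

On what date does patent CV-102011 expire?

(a) grant + 14 years → 21 December 2002.
(b) filing + 19 years → 21 May 2006.
Later of the two: 21 May 2006.
Prosecution Delay Deduction: −378 days → 8 May 2005.

2005-05-08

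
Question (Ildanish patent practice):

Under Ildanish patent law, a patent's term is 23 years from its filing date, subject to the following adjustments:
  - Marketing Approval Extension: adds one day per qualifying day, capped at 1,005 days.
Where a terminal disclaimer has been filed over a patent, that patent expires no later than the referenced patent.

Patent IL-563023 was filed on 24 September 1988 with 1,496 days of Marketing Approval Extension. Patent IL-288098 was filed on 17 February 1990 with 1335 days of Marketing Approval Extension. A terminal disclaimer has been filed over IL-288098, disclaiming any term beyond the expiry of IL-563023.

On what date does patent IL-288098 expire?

2014-06-25

Natural term of IL-288098:
  Base: filing + 23 years → 17 February 2013.
  Marketing Approval Extension: 1335 days claimed exceeds the 1005-day cap, so +1005 days → 19 November 2015.
Expiry of referenced patent IL-563023:
  Base: filing + 23 years → 24 September 2011.
  Marketing Approval Extension: 1496 days claimed exceeds the 1005-day cap, so +1005 days → 25 June 2014.
Terminal disclaimer: IL-288098 expires on the earlier of 19 November 2015 and 25 June 2014.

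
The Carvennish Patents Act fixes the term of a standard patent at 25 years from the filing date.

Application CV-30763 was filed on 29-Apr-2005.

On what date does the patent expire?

Filing date + 25 years → 29 April 2030.

April 29, 2030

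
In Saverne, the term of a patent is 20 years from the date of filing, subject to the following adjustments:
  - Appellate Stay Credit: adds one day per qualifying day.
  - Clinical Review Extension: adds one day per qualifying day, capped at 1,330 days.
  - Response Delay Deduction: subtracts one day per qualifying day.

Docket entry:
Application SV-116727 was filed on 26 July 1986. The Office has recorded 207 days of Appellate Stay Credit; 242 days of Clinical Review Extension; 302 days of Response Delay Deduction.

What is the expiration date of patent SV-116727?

Base term: filing date + 20 years → 26 July 2006.
Appellate Stay Credit: +207 days → 18 February 2007.
Clinical Review Extension: 242 days (within the 1330-day cap) → +242 days → 18 October 2007.
Response Delay Deduction: −302 days → 20 December 2006.

2006-12-20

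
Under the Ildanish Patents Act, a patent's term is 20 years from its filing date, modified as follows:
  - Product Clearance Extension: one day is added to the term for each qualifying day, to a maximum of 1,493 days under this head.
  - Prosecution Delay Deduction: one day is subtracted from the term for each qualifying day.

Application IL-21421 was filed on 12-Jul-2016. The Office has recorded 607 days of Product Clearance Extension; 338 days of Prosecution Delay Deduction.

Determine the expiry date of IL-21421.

Base term: filing date + 20 years → 12 July 2036.
Product Clearance Extension: 607 days (within the 1493-day cap) → +607 days → 11 March 2038.
Prosecution Delay Deduction: −338 days → 7 April 2037.

2037-04-07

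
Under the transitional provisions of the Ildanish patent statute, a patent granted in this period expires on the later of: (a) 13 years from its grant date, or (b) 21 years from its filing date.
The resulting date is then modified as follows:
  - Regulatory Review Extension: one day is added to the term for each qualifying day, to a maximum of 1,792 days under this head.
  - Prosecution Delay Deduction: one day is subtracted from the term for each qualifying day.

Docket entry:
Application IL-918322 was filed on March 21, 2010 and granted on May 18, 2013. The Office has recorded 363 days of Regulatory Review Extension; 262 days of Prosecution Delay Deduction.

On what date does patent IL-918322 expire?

2031-06-30

(a) grant + 13 years → 18 May 2026.
(b) filing + 21 years → 21 March 2031.
Later of the two: 21 March 2031.
Regulatory Review Extension: 363 days (within the 1792-day cap) → +363 days → 18 March 2032.
Prosecution Delay Deduction: −262 days → 30 June 2031.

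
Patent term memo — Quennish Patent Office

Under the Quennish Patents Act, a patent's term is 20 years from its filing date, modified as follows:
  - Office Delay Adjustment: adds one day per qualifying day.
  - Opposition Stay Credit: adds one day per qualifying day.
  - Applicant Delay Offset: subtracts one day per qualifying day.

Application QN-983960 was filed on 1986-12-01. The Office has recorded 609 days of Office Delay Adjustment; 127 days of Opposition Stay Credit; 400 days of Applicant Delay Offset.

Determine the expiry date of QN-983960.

November 2, 2007

Base term: filing date + 20 years → 1 December 2006.
Office Delay Adjustment: +609 days → 1 August 2008.
Opposition Stay Credit: +127 days → 6 December 2008.
Applicant Delay Offset: −400 days → 2 November 2007.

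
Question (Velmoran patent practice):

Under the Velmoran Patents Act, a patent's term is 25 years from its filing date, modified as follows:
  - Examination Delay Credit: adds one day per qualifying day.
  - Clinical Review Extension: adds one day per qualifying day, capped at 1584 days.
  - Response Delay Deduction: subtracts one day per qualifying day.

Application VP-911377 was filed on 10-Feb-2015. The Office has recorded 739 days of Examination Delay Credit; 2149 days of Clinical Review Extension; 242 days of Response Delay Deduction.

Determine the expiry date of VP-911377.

October 22, 2045

Base term: filing date + 25 years → 10 February 2040.
Examination Delay Credit: +739 days → 18 February 2042.
Clinical Review Extension: 2149 days claimed exceeds the 1584-day cap, so +1584 days → 21 June 2046.
Response Delay Deduction: −242 days → 22 October 2045.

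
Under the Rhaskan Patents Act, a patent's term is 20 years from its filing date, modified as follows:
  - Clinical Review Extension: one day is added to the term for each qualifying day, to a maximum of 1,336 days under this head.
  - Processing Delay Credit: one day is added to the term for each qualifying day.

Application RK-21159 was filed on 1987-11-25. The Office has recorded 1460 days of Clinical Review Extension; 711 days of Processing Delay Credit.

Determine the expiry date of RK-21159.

2013-07-03

Base term: filing date + 20 years → 25 November 2007.
Clinical Review Extension: 1460 days claimed exceeds the 1336-day cap, so +1336 days → 23 July 2011.
Processing Delay Credit: +711 days → 3 July 2013.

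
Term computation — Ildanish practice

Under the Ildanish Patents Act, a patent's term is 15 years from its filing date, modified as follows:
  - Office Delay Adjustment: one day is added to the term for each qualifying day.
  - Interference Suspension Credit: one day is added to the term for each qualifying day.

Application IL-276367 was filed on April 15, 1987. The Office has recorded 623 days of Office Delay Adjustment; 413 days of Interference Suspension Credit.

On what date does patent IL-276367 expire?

Base term: filing date + 15 years → 15 April 2002.
Office Delay Adjustment: +623 days → 29 December 2003.
Interference Suspension Credit: +413 days → 14 February 2005.

2005-02-14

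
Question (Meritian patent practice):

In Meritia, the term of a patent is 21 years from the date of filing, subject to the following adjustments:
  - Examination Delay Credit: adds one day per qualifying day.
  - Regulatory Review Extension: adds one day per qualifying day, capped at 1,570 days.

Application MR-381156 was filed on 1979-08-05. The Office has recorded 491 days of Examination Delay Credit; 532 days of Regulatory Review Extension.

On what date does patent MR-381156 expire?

Base term: filing date + 21 years → 5 August 2000.
Examination Delay Credit: +491 days → 9 December 2001.
Regulatory Review Extension: 532 days (within the 1570-day cap) → +532 days → 25 May 2003.

May 25, 2003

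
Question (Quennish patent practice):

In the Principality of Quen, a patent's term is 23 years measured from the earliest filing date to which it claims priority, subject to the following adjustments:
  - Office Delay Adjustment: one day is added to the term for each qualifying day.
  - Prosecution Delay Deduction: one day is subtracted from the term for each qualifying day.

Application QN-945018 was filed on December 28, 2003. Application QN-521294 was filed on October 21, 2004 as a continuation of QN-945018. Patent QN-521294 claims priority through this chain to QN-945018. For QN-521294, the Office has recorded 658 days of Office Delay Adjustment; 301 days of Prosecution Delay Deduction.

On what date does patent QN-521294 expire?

2027-12-20

Earliest priority filing: 28 December 2003.
Base term: 28 December 2003 + 23 years → 28 December 2026.
Office Delay Adjustment: +658 days → 16 October 2028.
Prosecution Delay Deduction: −301 days → 20 December 2027.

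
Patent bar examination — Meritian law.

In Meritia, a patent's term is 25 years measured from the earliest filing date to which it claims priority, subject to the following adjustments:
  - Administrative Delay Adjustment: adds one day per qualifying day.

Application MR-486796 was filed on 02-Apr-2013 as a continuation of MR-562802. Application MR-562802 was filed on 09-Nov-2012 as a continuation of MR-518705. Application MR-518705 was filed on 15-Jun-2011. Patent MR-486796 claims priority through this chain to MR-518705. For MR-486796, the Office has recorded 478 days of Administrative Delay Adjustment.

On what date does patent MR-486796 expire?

2037-10-06

Earliest priority filing: 15 June 2011.
Base term: 15 June 2011 + 25 years → 15 June 2036.
Administrative Delay Adjustment: +478 days → 6 October 2037.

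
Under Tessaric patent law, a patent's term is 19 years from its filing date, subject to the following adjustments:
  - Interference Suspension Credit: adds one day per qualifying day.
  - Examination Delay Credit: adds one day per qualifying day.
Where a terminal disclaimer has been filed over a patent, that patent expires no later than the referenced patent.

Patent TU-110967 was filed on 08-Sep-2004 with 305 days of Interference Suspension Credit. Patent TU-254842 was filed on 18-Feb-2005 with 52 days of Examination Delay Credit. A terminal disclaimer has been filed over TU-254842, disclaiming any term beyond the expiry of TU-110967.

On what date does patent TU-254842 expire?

Natural term of TU-254842:
  Base: filing + 19 years → 18 February 2024.
  Examination Delay Credit: +52 days → 10 April 2024.
Expiry of referenced patent TU-110967:
  Base: filing + 19 years → 8 September 2023.
  Interference Suspension Credit: +305 days → 9 July 2024.
Terminal disclaimer: TU-254842 expires on the earlier of 10 April 2024 and 9 July 2024.

April 10, 2024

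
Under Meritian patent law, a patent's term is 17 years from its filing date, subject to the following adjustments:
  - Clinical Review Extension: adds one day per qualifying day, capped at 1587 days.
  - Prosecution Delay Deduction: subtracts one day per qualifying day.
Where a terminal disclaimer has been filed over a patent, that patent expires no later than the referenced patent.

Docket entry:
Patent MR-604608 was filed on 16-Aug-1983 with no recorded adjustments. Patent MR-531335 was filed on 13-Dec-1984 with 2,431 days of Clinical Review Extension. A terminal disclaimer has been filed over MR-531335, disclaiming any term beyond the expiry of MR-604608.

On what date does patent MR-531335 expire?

2000-08-16

Natural term of MR-531335:
  Base: filing + 17 years → 13 December 2001.
  Clinical Review Extension: 2431 days claimed exceeds the 1587-day cap, so +1587 days → 18 April 2006.
Expiry of referenced patent MR-604608:
  Base: filing + 17 years → 16 August 2000.
Terminal disclaimer: MR-531335 expires on the earlier of 18 April 2006 and 16 August 2000.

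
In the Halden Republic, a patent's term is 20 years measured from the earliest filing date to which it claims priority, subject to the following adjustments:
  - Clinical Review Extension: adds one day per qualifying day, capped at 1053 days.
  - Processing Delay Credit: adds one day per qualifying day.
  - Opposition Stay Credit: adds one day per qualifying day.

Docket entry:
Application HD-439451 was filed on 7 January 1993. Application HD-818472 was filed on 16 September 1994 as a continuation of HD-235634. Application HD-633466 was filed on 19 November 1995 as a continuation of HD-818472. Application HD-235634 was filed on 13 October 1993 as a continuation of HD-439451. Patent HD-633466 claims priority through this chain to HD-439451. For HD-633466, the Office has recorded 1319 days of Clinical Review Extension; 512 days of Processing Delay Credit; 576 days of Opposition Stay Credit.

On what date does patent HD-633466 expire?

2018-11-18

Earliest priority filing: 7 January 1993.
Base term: 7 January 1993 + 20 years → 7 January 2013.
Clinical Review Extension: 1319 days claimed exceeds the 1053-day cap, so +1053 days → 26 November 2015.
Processing Delay Credit: +512 days → 21 April 2017.
Opposition Stay Credit: +576 days → 18 November 2018.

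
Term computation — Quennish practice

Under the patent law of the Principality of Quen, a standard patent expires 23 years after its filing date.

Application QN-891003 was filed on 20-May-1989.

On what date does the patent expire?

May 20, 2012

Filing date + 23 years → 20 May 2012.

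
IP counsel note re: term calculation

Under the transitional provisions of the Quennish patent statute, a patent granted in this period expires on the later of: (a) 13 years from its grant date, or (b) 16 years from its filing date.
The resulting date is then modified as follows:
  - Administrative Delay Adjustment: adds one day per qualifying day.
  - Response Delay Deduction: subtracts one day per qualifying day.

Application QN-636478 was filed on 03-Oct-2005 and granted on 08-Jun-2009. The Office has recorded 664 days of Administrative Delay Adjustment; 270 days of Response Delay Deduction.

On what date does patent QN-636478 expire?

2023-07-07

(a) grant + 13 years → 8 June 2022.
(b) filing + 16 years → 3 October 2021.
Later of the two: 8 June 2022.
Administrative Delay Adjustment: +664 days → 2 April 2024.
Response Delay Deduction: −270 days → 7 July 2023.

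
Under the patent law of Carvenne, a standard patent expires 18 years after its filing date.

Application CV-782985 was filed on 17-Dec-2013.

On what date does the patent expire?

Filing date + 18 years → 17 December 2031.

December 17, 2031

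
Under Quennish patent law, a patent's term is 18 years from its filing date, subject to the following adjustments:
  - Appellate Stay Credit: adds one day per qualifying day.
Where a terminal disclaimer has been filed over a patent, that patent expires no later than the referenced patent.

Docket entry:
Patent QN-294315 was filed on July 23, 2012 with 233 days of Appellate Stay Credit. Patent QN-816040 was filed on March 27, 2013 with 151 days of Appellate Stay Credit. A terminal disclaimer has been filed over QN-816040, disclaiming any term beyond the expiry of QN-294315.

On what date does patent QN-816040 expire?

Natural term of QN-816040:
  Base: filing + 18 years → 27 March 2031.
  Appellate Stay Credit: +151 days → 25 August 2031.
Expiry of referenced patent QN-294315:
  Base: filing + 18 years → 23 July 2030.
  Appellate Stay Credit: +233 days → 13 March 2031.
Terminal disclaimer: QN-816040 expires on the earlier of 25 August 2031 and 13 March 2031.

March 13, 2031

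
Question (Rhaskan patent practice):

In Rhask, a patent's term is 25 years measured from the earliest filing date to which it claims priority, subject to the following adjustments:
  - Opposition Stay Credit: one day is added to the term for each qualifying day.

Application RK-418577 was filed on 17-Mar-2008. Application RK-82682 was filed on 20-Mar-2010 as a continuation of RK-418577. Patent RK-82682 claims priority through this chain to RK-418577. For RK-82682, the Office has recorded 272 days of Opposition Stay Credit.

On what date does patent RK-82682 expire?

Earliest priority filing: 17 March 2008.
Base term: 17 March 2008 + 25 years → 17 March 2033.
Opposition Stay Credit: +272 days → 14 December 2033.

December 14, 2033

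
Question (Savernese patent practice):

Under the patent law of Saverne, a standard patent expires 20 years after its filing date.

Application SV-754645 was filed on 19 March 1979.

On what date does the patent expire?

Filing date + 20 years → 19 March 1999.

March 19, 1999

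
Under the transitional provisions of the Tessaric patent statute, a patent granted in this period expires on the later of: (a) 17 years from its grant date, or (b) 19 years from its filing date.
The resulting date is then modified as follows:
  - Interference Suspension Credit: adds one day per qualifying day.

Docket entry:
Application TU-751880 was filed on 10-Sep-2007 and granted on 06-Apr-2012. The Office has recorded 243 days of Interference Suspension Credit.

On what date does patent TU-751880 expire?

(a) grant + 17 years → 6 April 2029.
(b) filing + 19 years → 10 September 2026.
Later of the two: 6 April 2029.
Interference Suspension Credit: +243 days → 5 December 2029.

December 5, 2029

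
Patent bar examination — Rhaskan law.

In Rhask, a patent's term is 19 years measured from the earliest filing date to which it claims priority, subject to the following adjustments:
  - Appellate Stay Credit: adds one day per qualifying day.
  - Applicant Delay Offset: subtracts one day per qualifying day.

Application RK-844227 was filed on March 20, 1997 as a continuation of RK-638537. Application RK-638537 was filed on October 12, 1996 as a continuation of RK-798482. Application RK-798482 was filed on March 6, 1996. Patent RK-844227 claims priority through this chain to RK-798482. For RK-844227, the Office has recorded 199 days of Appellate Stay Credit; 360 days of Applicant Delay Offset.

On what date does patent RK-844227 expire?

September 26, 2014

Earliest priority filing: 6 March 1996.
Base term: 6 March 1996 + 19 years → 6 March 2015.
Appellate Stay Credit: +199 days → 21 September 2015.
Applicant Delay Offset: −360 days → 26 September 2014.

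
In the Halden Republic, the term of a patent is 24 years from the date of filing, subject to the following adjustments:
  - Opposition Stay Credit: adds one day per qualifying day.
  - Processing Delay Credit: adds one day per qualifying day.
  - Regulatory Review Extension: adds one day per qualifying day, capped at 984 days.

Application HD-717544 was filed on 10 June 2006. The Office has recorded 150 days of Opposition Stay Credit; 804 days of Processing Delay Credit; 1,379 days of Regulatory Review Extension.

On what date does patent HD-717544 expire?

September 30, 2035

Base term: filing date + 24 years → 10 June 2030.
Opposition Stay Credit: +150 days → 7 November 2030.
Processing Delay Credit: +804 days → 19 January 2033.
Regulatory Review Extension: 1379 days claimed exceeds the 984-day cap, so +984 days → 30 September 2035.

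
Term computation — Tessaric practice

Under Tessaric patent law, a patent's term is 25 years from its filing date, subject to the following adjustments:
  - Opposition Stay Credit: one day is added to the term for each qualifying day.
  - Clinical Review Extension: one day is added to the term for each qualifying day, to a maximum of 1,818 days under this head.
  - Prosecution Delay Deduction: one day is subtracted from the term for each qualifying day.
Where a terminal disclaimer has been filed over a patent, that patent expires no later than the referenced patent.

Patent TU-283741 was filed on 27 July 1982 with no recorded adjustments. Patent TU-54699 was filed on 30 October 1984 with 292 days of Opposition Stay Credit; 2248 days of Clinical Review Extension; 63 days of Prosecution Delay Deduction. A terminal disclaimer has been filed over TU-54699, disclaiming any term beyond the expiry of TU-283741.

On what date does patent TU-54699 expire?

July 27, 2007

Natural term of TU-54699:
  Base: filing + 25 years → 30 October 2009.
  Opposition Stay Credit: +292 days → 18 August 2010.
  Clinical Review Extension: 2248 days claimed exceeds the 1818-day cap, so +1818 days → 10 August 2015.
  Prosecution Delay Deduction: −63 days → 8 June 2015.
Expiry of referenced patent TU-283741:
  Base: filing + 25 years → 27 July 2007.
Terminal disclaimer: TU-54699 expires on the earlier of 8 June 2015 and 27 July 2007.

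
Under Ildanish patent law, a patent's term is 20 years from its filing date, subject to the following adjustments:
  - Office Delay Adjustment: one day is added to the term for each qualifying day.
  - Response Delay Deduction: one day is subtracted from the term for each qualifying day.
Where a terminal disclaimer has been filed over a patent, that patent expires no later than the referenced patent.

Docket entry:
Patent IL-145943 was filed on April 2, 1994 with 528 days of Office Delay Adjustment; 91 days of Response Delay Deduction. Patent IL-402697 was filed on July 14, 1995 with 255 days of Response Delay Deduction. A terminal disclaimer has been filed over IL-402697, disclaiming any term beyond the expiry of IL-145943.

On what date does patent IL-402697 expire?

2014-11-01

Natural term of IL-402697:
  Base: filing + 20 years → 14 July 2015.
  Response Delay Deduction: −255 days → 1 November 2014.
Expiry of referenced patent IL-145943:
  Base: filing + 20 years → 2 April 2014.
  Office Delay Adjustment: +528 days → 12 September 2015.
  Response Delay Deduction: −91 days → 13 June 2015.
Terminal disclaimer: IL-402697 expires on the earlier of 1 November 2014 and 13 June 2015.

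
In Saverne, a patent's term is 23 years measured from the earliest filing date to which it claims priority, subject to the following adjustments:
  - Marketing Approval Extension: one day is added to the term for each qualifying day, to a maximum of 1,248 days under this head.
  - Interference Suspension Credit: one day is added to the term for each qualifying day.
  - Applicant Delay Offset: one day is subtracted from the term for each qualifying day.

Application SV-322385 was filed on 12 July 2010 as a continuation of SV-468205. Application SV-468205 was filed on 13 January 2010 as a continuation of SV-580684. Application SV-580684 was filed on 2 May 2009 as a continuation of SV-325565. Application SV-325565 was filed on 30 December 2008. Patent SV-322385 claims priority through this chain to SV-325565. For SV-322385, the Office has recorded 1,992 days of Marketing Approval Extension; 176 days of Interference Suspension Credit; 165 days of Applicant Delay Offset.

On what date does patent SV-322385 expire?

June 11, 2035

Earliest priority filing: 30 December 2008.
Base term: 30 December 2008 + 23 years → 30 December 2031.
Marketing Approval Extension: 1992 days claimed exceeds the 1248-day cap, so +1248 days → 31 May 2035.
Interference Suspension Credit: +176 days → 23 November 2035.
Applicant Delay Offset: −165 days → 11 June 2035.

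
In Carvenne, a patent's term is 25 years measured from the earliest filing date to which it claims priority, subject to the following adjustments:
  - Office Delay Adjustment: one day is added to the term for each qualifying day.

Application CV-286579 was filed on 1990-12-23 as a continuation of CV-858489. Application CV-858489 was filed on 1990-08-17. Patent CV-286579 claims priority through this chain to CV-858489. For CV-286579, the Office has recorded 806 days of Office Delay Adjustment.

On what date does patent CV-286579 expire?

October 31, 2017

Earliest priority filing: 17 August 1990.
Base term: 17 August 1990 + 25 years → 17 August 2015.
Office Delay Adjustment: +806 days → 31 October 2017.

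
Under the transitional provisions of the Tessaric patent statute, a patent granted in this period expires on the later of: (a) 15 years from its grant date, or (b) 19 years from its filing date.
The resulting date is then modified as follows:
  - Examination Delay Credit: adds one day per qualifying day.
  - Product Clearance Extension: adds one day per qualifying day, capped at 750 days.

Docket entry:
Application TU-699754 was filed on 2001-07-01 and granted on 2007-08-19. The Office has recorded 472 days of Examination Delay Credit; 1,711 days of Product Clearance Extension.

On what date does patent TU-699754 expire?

December 23, 2025

(a) grant + 15 years → 19 August 2022.
(b) filing + 19 years → 1 July 2020.
Later of the two: 19 August 2022.
Examination Delay Credit: +472 days → 4 December 2023.
Product Clearance Extension: 1711 days claimed exceeds the 750-day cap, so +750 days → 23 December 2025.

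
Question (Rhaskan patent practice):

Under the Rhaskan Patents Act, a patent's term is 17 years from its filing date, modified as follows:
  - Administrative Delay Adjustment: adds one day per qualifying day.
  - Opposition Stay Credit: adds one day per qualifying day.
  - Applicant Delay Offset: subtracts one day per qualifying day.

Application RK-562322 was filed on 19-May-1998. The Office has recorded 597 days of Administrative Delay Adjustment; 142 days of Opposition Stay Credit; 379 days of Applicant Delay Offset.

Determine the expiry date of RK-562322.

Base term: filing date + 17 years → 19 May 2015.
Administrative Delay Adjustment: +597 days → 5 January 2017.
Opposition Stay Credit: +142 days → 27 May 2017.
Applicant Delay Offset: −379 days → 13 May 2016.

2016-05-13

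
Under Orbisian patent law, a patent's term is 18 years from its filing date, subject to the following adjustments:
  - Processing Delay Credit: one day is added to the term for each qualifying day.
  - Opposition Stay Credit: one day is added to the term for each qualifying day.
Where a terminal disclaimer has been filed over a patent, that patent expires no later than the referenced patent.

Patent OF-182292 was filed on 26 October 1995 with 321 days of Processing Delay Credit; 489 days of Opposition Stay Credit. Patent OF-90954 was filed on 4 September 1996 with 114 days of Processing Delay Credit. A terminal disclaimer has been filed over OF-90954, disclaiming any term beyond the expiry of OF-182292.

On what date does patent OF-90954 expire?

Natural term of OF-90954:
  Base: filing + 18 years → 4 September 2014.
  Processing Delay Credit: +114 days → 27 December 2014.
Expiry of referenced patent OF-182292:
  Base: filing + 18 years → 26 October 2013.
  Processing Delay Credit: +321 days → 12 September 2014.
  Opposition Stay Credit: +489 days → 14 January 2016.
Terminal disclaimer: OF-90954 expires on the earlier of 27 December 2014 and 14 January 2016.

2014-12-27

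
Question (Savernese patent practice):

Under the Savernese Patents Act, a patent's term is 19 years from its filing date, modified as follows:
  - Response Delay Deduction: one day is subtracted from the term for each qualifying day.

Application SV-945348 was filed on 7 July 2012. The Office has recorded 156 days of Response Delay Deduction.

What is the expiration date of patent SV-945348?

2031-02-01

Base term: filing date + 19 years → 7 July 2031.
Response Delay Deduction: −156 days → 1 February 2031.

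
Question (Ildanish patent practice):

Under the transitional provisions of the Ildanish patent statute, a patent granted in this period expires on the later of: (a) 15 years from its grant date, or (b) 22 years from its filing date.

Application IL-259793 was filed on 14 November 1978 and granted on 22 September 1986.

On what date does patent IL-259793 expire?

2001-09-22

(a) grant + 15 years → 22 September 2001.
(b) filing + 22 years → 14 November 2000.
Later of the two: 22 September 2001.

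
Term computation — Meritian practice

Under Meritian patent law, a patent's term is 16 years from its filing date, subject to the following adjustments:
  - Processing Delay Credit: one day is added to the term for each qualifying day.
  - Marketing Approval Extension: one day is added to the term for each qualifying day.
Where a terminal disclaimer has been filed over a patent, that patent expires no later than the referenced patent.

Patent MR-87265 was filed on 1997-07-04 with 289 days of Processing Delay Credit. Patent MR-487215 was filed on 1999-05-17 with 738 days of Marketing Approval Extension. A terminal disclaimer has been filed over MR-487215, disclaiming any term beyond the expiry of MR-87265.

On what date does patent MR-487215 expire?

Natural term of MR-487215:
  Base: filing + 16 years → 17 May 2015.
  Marketing Approval Extension: +738 days → 24 May 2017.
Expiry of referenced patent MR-87265:
  Base: filing + 16 years → 4 July 2013.
  Processing Delay Credit: +289 days → 19 April 2014.
Terminal disclaimer: MR-487215 expires on the earlier of 24 May 2017 and 19 April 2014.

April 19, 2014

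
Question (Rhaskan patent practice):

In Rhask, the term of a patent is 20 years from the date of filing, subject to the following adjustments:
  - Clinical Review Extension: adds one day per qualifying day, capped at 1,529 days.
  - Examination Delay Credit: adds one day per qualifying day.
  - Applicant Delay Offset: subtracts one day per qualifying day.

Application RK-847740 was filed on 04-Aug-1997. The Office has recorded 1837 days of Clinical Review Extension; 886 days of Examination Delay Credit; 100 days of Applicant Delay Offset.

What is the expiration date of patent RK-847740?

Base term: filing date + 20 years → 4 August 2017.
Clinical Review Extension: 1837 days claimed exceeds the 1529-day cap, so +1529 days → 11 October 2021.
Examination Delay Credit: +886 days → 15 March 2024.
Applicant Delay Offset: −100 days → 6 December 2023.

December 6, 2023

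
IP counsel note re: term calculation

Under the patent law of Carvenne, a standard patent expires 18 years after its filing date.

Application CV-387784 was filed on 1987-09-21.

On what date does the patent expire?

September 21, 2005

Filing date + 18 years → 21 September 2005.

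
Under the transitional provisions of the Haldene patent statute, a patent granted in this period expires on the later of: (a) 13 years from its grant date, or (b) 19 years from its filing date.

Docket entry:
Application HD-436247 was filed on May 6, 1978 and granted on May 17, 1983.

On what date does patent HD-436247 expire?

(a) grant + 13 years → 17 May 1996.
(b) filing + 19 years → 6 May 1997.
Later of the two: 6 May 1997.

May 6, 1997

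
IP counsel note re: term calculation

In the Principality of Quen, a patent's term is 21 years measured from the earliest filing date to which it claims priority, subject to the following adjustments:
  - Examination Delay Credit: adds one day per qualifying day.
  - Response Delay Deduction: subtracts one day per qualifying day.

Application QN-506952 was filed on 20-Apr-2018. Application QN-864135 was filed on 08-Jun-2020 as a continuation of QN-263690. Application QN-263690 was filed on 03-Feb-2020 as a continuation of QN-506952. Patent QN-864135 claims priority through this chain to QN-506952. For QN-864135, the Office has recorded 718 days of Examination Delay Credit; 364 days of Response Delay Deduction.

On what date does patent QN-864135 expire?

Earliest priority filing: 20 April 2018.
Base term: 20 April 2018 + 21 years → 20 April 2039.
Examination Delay Credit: +718 days → 7 April 2041.
Response Delay Deduction: −364 days → 8 April 2040.

April 8, 2040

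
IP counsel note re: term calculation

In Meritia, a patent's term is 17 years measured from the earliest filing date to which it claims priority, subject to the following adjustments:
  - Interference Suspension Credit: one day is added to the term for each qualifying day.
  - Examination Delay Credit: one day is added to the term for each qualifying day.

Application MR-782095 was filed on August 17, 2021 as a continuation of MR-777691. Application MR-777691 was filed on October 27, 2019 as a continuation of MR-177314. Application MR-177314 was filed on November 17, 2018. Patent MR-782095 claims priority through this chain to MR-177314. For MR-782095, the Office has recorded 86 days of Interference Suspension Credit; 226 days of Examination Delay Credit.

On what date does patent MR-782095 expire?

Earliest priority filing: 17 November 2018.
Base term: 17 November 2018 + 17 years → 17 November 2035.
Interference Suspension Credit: +86 days → 11 February 2036.
Examination Delay Credit: +226 days → 24 September 2036.

September 24, 2036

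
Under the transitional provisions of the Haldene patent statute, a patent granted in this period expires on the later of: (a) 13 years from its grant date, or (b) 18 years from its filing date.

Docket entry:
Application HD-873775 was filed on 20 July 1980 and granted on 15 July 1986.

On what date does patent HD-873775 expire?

(a) grant + 13 years → 15 July 1999.
(b) filing + 18 years → 20 July 1998.
Later of the two: 15 July 1999.

July 15, 1999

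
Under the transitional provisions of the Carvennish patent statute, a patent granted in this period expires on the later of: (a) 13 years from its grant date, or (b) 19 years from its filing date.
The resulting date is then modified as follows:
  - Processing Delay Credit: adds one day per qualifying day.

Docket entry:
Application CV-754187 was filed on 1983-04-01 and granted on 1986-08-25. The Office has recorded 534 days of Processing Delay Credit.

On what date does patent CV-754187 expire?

2003-09-17

(a) grant + 13 years → 25 August 1999.
(b) filing + 19 years → 1 April 2002.
Later of the two: 1 April 2002.
Processing Delay Credit: +534 days → 17 September 2003.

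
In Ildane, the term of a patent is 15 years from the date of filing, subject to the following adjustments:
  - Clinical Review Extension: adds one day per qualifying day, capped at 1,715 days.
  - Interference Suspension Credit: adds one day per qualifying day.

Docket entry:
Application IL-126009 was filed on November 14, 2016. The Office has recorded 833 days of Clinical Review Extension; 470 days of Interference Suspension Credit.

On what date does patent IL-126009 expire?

2035-06-09

Base term: filing date + 15 years → 14 November 2031.
Clinical Review Extension: 833 days (within the 1715-day cap) → +833 days → 24 February 2034.
Interference Suspension Credit: +470 days → 9 June 2035.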